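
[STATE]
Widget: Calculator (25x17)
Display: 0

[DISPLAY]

                        0
┌───┬───┬───┬───┐        
│ 7 │ 8 │ 9 │ ÷ │        
├───┼───┼───┼───┤        
│ 4 │ 5 │ 6 │ × │        
├───┼───┼───┼───┤        
│ 1 │ 2 │ 3 │ - │        
├───┼───┼───┼───┤        
│ 0 │ . │ = │ + │        
├───┼───┼───┼───┤        
│ C │ MC│ MR│ M+│        
└───┴───┴───┴───┘        
                         
                         
                         
                         
                         


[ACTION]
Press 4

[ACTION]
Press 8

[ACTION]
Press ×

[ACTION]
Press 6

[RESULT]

                        6
┌───┬───┬───┬───┐        
│ 7 │ 8 │ 9 │ ÷ │        
├───┼───┼───┼───┤        
│ 4 │ 5 │ 6 │ × │        
├───┼───┼───┼───┤        
│ 1 │ 2 │ 3 │ - │        
├───┼───┼───┼───┤        
│ 0 │ . │ = │ + │        
├───┼───┼───┼───┤        
│ C │ MC│ MR│ M+│        
└───┴───┴───┴───┘        
                         
                         
                         
                         
                         


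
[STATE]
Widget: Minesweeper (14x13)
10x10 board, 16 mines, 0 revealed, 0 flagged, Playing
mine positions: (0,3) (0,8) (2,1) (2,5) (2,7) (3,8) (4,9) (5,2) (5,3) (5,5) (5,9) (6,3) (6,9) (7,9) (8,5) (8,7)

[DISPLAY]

■■■■■■■■■■    
■■■■■■■■■■    
■■■■■■■■■■    
■■■■■■■■■■    
■■■■■■■■■■    
■■■■■■■■■■    
■■■■■■■■■■    
■■■■■■■■■■    
■■■■■■■■■■    
■■■■■■■■■■    
              
              
              


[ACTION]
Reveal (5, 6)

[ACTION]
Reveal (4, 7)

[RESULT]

■■■■■■■■■■    
■■■■■■■■■■    
■■■■■■■■■■    
■■■■■■■■■■    
■■■■■■■1■■    
■■■■■■1■■■    
■■■■■■■■■■    
■■■■■■■■■■    
■■■■■■■■■■    
■■■■■■■■■■    
              
              
              


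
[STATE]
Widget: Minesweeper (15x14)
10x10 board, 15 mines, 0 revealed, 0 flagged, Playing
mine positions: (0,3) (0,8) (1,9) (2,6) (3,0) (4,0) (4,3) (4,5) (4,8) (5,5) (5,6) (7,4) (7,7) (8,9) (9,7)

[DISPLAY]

■■■■■■■■■■     
■■■■■■■■■■     
■■■■■■■■■■     
■■■■■■■■■■     
■■■■■■■■■■     
■■■■■■■■■■     
■■■■■■■■■■     
■■■■■■■■■■     
■■■■■■■■■■     
■■■■■■■■■■     
               
               
               
               


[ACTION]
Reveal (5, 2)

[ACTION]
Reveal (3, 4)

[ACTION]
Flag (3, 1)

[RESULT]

■■■■■■■■■■     
■■■■■■■■■■     
■■■■■■■■■■     
■⚑■■2■■■■■     
■■■■■■■■■■     
■■1■■■■■■■     
■■■■■■■■■■     
■■■■■■■■■■     
■■■■■■■■■■     
■■■■■■■■■■     
               
               
               
               


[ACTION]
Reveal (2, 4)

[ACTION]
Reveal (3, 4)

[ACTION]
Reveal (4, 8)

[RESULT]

  1✹■■■■✹■     
  1111■■■✹     
11   1✹■■■     
✹21122■■■■     
✹■■✹■✹■■✹■     
■■1■■✹✹■■■     
■■■■■■■■■■     
■■■■✹■■✹■■     
■■■■■■■■■✹     
■■■■■■■✹■■     
               
               
               
               


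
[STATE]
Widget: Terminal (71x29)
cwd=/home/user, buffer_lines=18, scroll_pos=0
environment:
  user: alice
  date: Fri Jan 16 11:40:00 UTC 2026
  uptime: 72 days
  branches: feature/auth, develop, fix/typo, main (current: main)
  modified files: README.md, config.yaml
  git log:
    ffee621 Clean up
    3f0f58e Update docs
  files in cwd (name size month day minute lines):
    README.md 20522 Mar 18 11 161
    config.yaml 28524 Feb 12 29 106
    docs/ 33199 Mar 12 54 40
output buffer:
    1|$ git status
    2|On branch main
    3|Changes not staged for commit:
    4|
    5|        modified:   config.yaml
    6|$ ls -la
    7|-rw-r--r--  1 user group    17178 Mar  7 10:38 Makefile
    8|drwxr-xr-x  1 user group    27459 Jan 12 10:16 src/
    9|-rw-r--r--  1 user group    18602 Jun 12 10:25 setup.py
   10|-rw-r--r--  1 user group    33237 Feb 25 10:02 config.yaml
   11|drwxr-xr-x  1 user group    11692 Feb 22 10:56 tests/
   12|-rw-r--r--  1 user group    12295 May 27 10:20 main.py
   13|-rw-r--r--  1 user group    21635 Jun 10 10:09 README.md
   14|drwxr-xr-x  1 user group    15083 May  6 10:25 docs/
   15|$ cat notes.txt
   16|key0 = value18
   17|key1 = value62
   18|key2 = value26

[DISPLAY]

$ git status                                                           
On branch main                                                         
Changes not staged for commit:                                         
                                                                       
        modified:   config.yaml                                        
$ ls -la                                                               
-rw-r--r--  1 user group    17178 Mar  7 10:38 Makefile                
drwxr-xr-x  1 user group    27459 Jan 12 10:16 src/                    
-rw-r--r--  1 user group    18602 Jun 12 10:25 setup.py                
-rw-r--r--  1 user group    33237 Feb 25 10:02 config.yaml             
drwxr-xr-x  1 user group    11692 Feb 22 10:56 tests/                  
-rw-r--r--  1 user group    12295 May 27 10:20 main.py                 
-rw-r--r--  1 user group    21635 Jun 10 10:09 README.md               
drwxr-xr-x  1 user group    15083 May  6 10:25 docs/                   
$ cat notes.txt                                                        
key0 = value18                                                         
key1 = value62                                                         
key2 = value26                                                         
$ █                                                                    
                                                                       
                                                                       
                                                                       
                                                                       
                                                                       
                                                                       
                                                                       
                                                                       
                                                                       
                                                                       


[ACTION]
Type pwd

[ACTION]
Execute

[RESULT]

$ git status                                                           
On branch main                                                         
Changes not staged for commit:                                         
                                                                       
        modified:   config.yaml                                        
$ ls -la                                                               
-rw-r--r--  1 user group    17178 Mar  7 10:38 Makefile                
drwxr-xr-x  1 user group    27459 Jan 12 10:16 src/                    
-rw-r--r--  1 user group    18602 Jun 12 10:25 setup.py                
-rw-r--r--  1 user group    33237 Feb 25 10:02 config.yaml             
drwxr-xr-x  1 user group    11692 Feb 22 10:56 tests/                  
-rw-r--r--  1 user group    12295 May 27 10:20 main.py                 
-rw-r--r--  1 user group    21635 Jun 10 10:09 README.md               
drwxr-xr-x  1 user group    15083 May  6 10:25 docs/                   
$ cat notes.txt                                                        
key0 = value18                                                         
key1 = value62                                                         
key2 = value26                                                         
$ pwd                                                                  
/home/user                                                             
$ █                                                                    
                                                                       
                                                                       
                                                                       
                                                                       
                                                                       
                                                                       
                                                                       
                                                                       


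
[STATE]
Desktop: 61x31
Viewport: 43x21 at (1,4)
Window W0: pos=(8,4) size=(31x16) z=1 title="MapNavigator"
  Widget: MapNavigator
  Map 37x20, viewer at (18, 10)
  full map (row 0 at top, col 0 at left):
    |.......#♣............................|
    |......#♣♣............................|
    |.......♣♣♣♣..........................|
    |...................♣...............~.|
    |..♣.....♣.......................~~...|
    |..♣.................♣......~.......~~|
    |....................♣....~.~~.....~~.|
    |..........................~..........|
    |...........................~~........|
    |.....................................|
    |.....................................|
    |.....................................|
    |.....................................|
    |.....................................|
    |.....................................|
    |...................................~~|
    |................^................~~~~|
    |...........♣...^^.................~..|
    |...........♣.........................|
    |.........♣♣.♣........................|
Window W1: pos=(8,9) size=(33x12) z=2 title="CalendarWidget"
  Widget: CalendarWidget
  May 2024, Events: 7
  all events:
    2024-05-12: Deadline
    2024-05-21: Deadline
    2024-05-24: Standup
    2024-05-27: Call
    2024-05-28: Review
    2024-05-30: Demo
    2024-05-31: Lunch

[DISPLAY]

       ┏━━━━━━━━━━━━━━━━━━━━━━━━━━━━━┓     
       ┃ MapNavigator                ┃     
       ┠─────────────────────────────┨     
       ┃....♣.......................~┃     
       ┃................♣......~.....┃     
       ┏━━━━━━━━━━━━━━━━━━━━━━━━━━━━━━━┓   
       ┃ CalendarWidget                ┃   
       ┠───────────────────────────────┨   
       ┃            May 2024           ┃   
       ┃Mo Tu We Th Fr Sa Su           ┃   
       ┃       1  2  3  4  5           ┃   
       ┃ 6  7  8  9 10 11 12*          ┃   
       ┃13 14 15 16 17 18 19           ┃   
       ┃20 21* 22 23 24* 25 26         ┃   
       ┃27* 28* 29 30* 31*             ┃   
       ┃                               ┃   
       ┗━━━━━━━━━━━━━━━━━━━━━━━━━━━━━━━┛   
                                           
                                           
                                           
                                           


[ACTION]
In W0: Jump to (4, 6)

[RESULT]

       ┏━━━━━━━━━━━━━━━━━━━━━━━━━━━━━┓     
       ┃ MapNavigator                ┃     
       ┠─────────────────────────────┨     
       ┃          .......#♣..........┃     
       ┃          ......#♣♣..........┃     
       ┏━━━━━━━━━━━━━━━━━━━━━━━━━━━━━━━┓   
       ┃ CalendarWidget                ┃   
       ┠───────────────────────────────┨   
       ┃            May 2024           ┃   
       ┃Mo Tu We Th Fr Sa Su           ┃   
       ┃       1  2  3  4  5           ┃   
       ┃ 6  7  8  9 10 11 12*          ┃   
       ┃13 14 15 16 17 18 19           ┃   
       ┃20 21* 22 23 24* 25 26         ┃   
       ┃27* 28* 29 30* 31*             ┃   
       ┃                               ┃   
       ┗━━━━━━━━━━━━━━━━━━━━━━━━━━━━━━━┛   
                                           
                                           
                                           
                                           


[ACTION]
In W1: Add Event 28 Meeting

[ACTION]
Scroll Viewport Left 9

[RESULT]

        ┏━━━━━━━━━━━━━━━━━━━━━━━━━━━━━┓    
        ┃ MapNavigator                ┃    
        ┠─────────────────────────────┨    
        ┃          .......#♣..........┃    
        ┃          ......#♣♣..........┃    
        ┏━━━━━━━━━━━━━━━━━━━━━━━━━━━━━━━┓  
        ┃ CalendarWidget                ┃  
        ┠───────────────────────────────┨  
        ┃            May 2024           ┃  
        ┃Mo Tu We Th Fr Sa Su           ┃  
        ┃       1  2  3  4  5           ┃  
        ┃ 6  7  8  9 10 11 12*          ┃  
        ┃13 14 15 16 17 18 19           ┃  
        ┃20 21* 22 23 24* 25 26         ┃  
        ┃27* 28* 29 30* 31*             ┃  
        ┃                               ┃  
        ┗━━━━━━━━━━━━━━━━━━━━━━━━━━━━━━━┛  
                                           
                                           
                                           
                                           


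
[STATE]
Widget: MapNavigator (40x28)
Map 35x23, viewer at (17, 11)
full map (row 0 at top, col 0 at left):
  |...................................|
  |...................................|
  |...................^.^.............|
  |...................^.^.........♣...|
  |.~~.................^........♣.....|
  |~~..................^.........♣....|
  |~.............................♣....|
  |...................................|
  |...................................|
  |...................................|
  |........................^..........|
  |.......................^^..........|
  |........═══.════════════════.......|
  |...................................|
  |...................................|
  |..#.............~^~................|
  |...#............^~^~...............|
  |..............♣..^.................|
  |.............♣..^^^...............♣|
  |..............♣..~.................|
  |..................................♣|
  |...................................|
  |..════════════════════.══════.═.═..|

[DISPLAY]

                                        
                                        
                                        
   ...................................  
   ...................................  
   ...................^.^.............  
   ...................^.^.........♣...  
   .~~.................^........♣.....  
   ~~..................^.........♣....  
   ~.............................♣....  
   ...................................  
   ...................................  
   ...................................  
   ........................^..........  
   .................@.....^^..........  
   ........═══.════════════════.......  
   ...................................  
   ...................................  
   ..#.............~^~................  
   ...#............^~^~...............  
   ..............♣..^.................  
   .............♣..^^^...............♣  
   ..............♣..~.................  
   ..................................♣  
   ...................................  
   ..════════════════════.══════.═.═..  
                                        
                                        


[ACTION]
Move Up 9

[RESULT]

                                        
                                        
                                        
                                        
                                        
                                        
                                        
                                        
                                        
                                        
                                        
                                        
   ...................................  
   ...................................  
   .................@.^.^.............  
   ...................^.^.........♣...  
   .~~.................^........♣.....  
   ~~..................^.........♣....  
   ~.............................♣....  
   ...................................  
   ...................................  
   ...................................  
   ........................^..........  
   .......................^^..........  
   ........═══.════════════════.......  
   ...................................  
   ...................................  
   ..#.............~^~................  


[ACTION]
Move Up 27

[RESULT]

                                        
                                        
                                        
                                        
                                        
                                        
                                        
                                        
                                        
                                        
                                        
                                        
                                        
                                        
   .................@.................  
   ...................................  
   ...................^.^.............  
   ...................^.^.........♣...  
   .~~.................^........♣.....  
   ~~..................^.........♣....  
   ~.............................♣....  
   ...................................  
   ...................................  
   ...................................  
   ........................^..........  
   .......................^^..........  
   ........═══.════════════════.......  
   ...................................  


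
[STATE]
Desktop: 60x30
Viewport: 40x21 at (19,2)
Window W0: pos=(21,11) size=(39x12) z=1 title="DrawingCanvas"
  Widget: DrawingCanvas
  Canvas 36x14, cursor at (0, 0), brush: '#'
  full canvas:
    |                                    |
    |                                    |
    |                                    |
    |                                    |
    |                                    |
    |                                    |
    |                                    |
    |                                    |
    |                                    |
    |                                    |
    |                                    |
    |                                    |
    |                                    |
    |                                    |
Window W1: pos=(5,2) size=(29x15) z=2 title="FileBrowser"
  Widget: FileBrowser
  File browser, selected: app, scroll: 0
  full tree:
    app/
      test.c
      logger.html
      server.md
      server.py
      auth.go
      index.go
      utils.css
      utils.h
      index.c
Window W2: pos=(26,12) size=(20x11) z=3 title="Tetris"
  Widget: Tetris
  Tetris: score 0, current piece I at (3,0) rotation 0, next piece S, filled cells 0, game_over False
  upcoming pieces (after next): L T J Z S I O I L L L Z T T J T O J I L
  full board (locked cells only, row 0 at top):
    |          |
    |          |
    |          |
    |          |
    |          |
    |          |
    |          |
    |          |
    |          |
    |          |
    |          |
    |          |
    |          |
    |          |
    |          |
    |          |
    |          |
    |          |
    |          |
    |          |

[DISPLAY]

━━━━━━━━━━━━━━┓                         
              ┃                         
──────────────┨                         
              ┃                         
              ┃                         
ml            ┃                         
              ┃                         
              ┃                         
              ┃                         
              ┃━━━━━━━━━━━━━━━━━━━━━━━━━
       ┏━━━━━━━━━━━━━━━━━━┓             
       ┃ Tetris           ┃─────────────
       ┠──────────────────┨             
       ┃                  ┃             
━━━━━━━┃                  ┃             
  ┃    ┃                  ┃             
  ┃    ┃                  ┃             
  ┃    ┃                  ┃             
  ┃    ┃                  ┃             
  ┃    ┃                  ┃             
  ┗━━━━┗━━━━━━━━━━━━━━━━━━┛━━━━━━━━━━━━━


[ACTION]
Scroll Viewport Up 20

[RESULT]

                                        
                                        
━━━━━━━━━━━━━━┓                         
              ┃                         
──────────────┨                         
              ┃                         
              ┃                         
ml            ┃                         
              ┃                         
              ┃                         
              ┃                         
              ┃━━━━━━━━━━━━━━━━━━━━━━━━━
       ┏━━━━━━━━━━━━━━━━━━┓             
       ┃ Tetris           ┃─────────────
       ┠──────────────────┨             
       ┃                  ┃             
━━━━━━━┃                  ┃             
  ┃    ┃                  ┃             
  ┃    ┃                  ┃             
  ┃    ┃                  ┃             
  ┃    ┃                  ┃             


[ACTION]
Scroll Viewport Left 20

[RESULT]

                                        
                                        
     ┏━━━━━━━━━━━━━━━━━━━━━━━━━━━┓      
     ┃ FileBrowser               ┃      
     ┠───────────────────────────┨      
     ┃> [-] app/                 ┃      
     ┃    test.c                 ┃      
     ┃    logger.html            ┃      
     ┃    server.md              ┃      
     ┃    server.py              ┃      
     ┃    auth.go                ┃      
     ┃    index.go               ┃━━━━━━
     ┃    utils.css       ┏━━━━━━━━━━━━━
     ┃    utils.h         ┃ Tetris      
     ┃    index.c         ┠─────────────
     ┃                    ┃             
     ┗━━━━━━━━━━━━━━━━━━━━┃             
                     ┃    ┃             
                     ┃    ┃             
                     ┃    ┃             
                     ┃    ┃             


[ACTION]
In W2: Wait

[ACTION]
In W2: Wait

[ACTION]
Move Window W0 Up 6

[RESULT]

                                        
                                        
     ┏━━━━━━━━━━━━━━━━━━━━━━━━━━━┓      
     ┃ FileBrowser               ┃      
     ┠───────────────────────────┨      
     ┃> [-] app/                 ┃━━━━━━
     ┃    test.c                 ┃as    
     ┃    logger.html            ┃──────
     ┃    server.md              ┃      
     ┃    server.py              ┃      
     ┃    auth.go                ┃      
     ┃    index.go               ┃      
     ┃    utils.css       ┏━━━━━━━━━━━━━
     ┃    utils.h         ┃ Tetris      
     ┃    index.c         ┠─────────────
     ┃                    ┃             
     ┗━━━━━━━━━━━━━━━━━━━━┃             
                          ┃             
                          ┃             
                          ┃             
                          ┃             


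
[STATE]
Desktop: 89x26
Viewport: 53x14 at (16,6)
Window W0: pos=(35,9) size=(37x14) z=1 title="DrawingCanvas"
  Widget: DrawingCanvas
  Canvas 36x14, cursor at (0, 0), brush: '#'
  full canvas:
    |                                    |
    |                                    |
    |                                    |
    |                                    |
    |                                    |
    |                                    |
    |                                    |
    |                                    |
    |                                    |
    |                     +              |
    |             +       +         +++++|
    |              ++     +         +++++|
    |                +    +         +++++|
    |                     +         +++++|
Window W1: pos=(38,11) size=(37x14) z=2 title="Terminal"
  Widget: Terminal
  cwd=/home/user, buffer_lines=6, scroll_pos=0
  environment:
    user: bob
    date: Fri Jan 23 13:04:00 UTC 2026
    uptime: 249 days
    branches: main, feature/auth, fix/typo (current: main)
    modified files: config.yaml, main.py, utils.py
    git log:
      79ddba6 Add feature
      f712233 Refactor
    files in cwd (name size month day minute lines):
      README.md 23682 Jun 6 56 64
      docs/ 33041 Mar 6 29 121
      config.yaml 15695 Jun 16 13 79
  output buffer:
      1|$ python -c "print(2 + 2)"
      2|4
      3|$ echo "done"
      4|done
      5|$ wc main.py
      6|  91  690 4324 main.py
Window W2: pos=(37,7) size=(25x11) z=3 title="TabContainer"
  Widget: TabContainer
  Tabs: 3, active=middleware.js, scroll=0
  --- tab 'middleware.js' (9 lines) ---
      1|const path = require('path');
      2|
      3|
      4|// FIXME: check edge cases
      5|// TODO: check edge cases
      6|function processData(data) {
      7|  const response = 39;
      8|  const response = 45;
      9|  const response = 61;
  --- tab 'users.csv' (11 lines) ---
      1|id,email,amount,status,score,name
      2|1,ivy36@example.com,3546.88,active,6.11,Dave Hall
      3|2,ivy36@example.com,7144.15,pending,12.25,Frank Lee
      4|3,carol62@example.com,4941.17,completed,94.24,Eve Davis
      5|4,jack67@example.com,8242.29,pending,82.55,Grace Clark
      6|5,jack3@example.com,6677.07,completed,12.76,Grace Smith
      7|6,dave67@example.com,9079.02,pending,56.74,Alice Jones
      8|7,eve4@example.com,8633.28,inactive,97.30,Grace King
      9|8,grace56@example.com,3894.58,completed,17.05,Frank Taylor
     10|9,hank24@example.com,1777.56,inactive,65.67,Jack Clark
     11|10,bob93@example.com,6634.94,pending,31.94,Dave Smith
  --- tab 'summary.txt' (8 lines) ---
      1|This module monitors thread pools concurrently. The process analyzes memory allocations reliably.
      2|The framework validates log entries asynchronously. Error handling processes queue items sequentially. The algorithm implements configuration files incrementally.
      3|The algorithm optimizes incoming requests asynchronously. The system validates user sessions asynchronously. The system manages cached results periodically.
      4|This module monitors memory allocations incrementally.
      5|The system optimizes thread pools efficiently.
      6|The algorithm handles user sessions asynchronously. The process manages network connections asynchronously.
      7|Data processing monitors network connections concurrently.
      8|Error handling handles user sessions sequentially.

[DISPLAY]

                                                     
                     ┏━━━━━━━━━━━━━━━━━━━━━━━┓       
                     ┃ TabContainer          ┃       
                   ┏━┠───────────────────────┨━━━━━━━
                   ┃ ┃[middleware.js]│ users.┃       
                   ┠─┃───────────────────────┃━━━━━━━
                   ┃+┃const path = require('p┃       
                   ┃ ┃                       ┃───────
                   ┃ ┃                       ┃2)"    
                   ┃ ┃// FIXME: check edge ca┃       
                   ┃ ┃// TODO: check edge cas┃       
                   ┃ ┗━━━━━━━━━━━━━━━━━━━━━━━┛       
                   ┃  ┃$ wc main.py                  
                   ┃  ┃  91  690 4324 main.py        


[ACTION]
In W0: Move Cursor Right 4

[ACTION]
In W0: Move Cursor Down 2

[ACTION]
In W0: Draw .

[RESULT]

                                                     
                     ┏━━━━━━━━━━━━━━━━━━━━━━━┓       
                     ┃ TabContainer          ┃       
                   ┏━┠───────────────────────┨━━━━━━━
                   ┃ ┃[middleware.js]│ users.┃       
                   ┠─┃───────────────────────┃━━━━━━━
                   ┃ ┃const path = require('p┃       
                   ┃ ┃                       ┃───────
                   ┃ ┃                       ┃2)"    
                   ┃ ┃// FIXME: check edge ca┃       
                   ┃ ┃// TODO: check edge cas┃       
                   ┃ ┗━━━━━━━━━━━━━━━━━━━━━━━┛       
                   ┃  ┃$ wc main.py                  
                   ┃  ┃  91  690 4324 main.py        


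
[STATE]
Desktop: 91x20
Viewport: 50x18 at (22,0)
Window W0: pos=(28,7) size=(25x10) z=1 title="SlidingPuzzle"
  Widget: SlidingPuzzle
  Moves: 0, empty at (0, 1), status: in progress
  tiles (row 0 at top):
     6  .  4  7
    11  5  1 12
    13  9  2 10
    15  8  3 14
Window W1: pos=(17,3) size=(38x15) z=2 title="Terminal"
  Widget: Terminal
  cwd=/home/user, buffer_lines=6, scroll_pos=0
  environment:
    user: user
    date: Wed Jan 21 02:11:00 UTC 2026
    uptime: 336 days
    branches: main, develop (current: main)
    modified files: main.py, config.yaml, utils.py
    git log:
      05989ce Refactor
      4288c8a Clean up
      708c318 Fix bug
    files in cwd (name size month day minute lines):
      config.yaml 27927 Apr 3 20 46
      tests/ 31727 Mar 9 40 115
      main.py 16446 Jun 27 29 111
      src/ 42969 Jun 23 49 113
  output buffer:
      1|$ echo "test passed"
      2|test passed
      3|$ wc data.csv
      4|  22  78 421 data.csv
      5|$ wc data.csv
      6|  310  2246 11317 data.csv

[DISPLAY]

                                                  
                                                  
                                                  
━━━━━━━━━━━━━━━━━━━━━━━━━━━━━━━━┓                 
minal                           ┃                 
────────────────────────────────┨                 
ho "test passed"                ┃                 
 passed                         ┃                 
 data.csv                       ┃                 
  78 421 data.csv               ┃                 
 data.csv                       ┃                 
0  2246 11317 data.csv          ┃                 
                                ┃                 
                                ┃                 
                                ┃                 
                                ┃                 
                                ┃                 
━━━━━━━━━━━━━━━━━━━━━━━━━━━━━━━━┛                 


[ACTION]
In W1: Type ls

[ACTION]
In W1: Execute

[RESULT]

                                                  
                                                  
                                                  
━━━━━━━━━━━━━━━━━━━━━━━━━━━━━━━━┓                 
minal                           ┃                 
────────────────────────────────┨                 
ho "test passed"                ┃                 
 passed                         ┃                 
 data.csv                       ┃                 
  78 421 data.csv               ┃                 
 data.csv                       ┃                 
0  2246 11317 data.csv          ┃                 
                                ┃                 
ig.yaml  tests/  main.py  src/  ┃                 
                                ┃                 
                                ┃                 
                                ┃                 
━━━━━━━━━━━━━━━━━━━━━━━━━━━━━━━━┛                 


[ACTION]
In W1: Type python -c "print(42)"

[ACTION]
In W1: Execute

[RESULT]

                                                  
                                                  
                                                  
━━━━━━━━━━━━━━━━━━━━━━━━━━━━━━━━┓                 
minal                           ┃                 
────────────────────────────────┨                 
ho "test passed"                ┃                 
 passed                         ┃                 
 data.csv                       ┃                 
  78 421 data.csv               ┃                 
 data.csv                       ┃                 
0  2246 11317 data.csv          ┃                 
                                ┃                 
ig.yaml  tests/  main.py  src/  ┃                 
thon -c "print(42)"             ┃                 
                                ┃                 
                                ┃                 
━━━━━━━━━━━━━━━━━━━━━━━━━━━━━━━━┛                 


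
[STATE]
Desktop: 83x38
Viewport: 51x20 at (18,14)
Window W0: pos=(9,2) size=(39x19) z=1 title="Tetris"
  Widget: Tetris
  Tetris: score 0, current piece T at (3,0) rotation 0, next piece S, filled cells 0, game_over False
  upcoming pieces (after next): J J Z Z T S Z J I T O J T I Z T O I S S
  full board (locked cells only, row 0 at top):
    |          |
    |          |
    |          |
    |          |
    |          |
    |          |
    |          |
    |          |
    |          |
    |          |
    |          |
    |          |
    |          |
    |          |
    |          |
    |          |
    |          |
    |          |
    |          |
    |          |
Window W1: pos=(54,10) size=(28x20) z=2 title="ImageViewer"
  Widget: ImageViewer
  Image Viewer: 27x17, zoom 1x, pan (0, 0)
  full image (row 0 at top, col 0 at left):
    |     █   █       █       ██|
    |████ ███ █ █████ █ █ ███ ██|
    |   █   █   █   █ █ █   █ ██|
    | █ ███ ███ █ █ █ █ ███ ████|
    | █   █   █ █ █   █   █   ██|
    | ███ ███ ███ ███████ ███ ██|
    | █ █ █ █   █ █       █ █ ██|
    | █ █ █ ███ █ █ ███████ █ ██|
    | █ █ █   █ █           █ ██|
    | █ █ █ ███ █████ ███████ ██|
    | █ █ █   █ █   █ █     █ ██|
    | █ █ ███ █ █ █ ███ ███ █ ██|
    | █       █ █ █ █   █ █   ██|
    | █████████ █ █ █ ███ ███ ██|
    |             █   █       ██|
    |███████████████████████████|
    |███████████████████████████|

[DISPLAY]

  │                          ┃      ┃████ ███ █ ███
  │                          ┃      ┃   █   █   █  
  │                          ┃      ┃ █ ███ ███ █ █
  │                          ┃      ┃ █   █   █ █ █
  │                          ┃      ┃ ███ ███ ███ █
  │                          ┃      ┃ █ █ █ █   █ █
━━━━━━━━━━━━━━━━━━━━━━━━━━━━━┛      ┃ █ █ █ ███ █ █
                                    ┃ █ █ █   █ █  
                                    ┃ █ █ █ ███ ███
                                    ┃ █ █ █   █ █  
                                    ┃ █ █ ███ █ █ █
                                    ┃ █       █ █ █
                                    ┃ █████████ █ █
                                    ┃             █
                                    ┃██████████████
                                    ┗━━━━━━━━━━━━━━
                                                   
                                                   
                                                   
                                                   


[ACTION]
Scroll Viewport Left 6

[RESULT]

        │                          ┃      ┃████ ███
        │                          ┃      ┃   █   █
        │                          ┃      ┃ █ ███ █
        │                          ┃      ┃ █   █  
        │                          ┃      ┃ ███ ███
        │                          ┃      ┃ █ █ █ █
━━━━━━━━━━━━━━━━━━━━━━━━━━━━━━━━━━━┛      ┃ █ █ █ █
                                          ┃ █ █ █  
                                          ┃ █ █ █ █
                                          ┃ █ █ █  
                                          ┃ █ █ ███
                                          ┃ █      
                                          ┃ ███████
                                          ┃        
                                          ┃████████
                                          ┗━━━━━━━━
                                                   
                                                   
                                                   
                                                   


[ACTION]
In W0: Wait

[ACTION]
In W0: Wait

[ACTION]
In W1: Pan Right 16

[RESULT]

        │                          ┃      ┃ █ █ ███
        │                          ┃      ┃ █ █   █
        │                          ┃      ┃ █ ███ █
        │                          ┃      ┃ █   █  
        │                          ┃      ┃████ ███
        │                          ┃      ┃     █ █
━━━━━━━━━━━━━━━━━━━━━━━━━━━━━━━━━━━┛      ┃██████ █
                                          ┃       █
                                          ┃ ███████
                                          ┃ █     █
                                          ┃██ ███ █
                                          ┃   █ █  
                                          ┃ ███ ███
                                          ┃ █      
                                          ┃████████
                                          ┗━━━━━━━━
                                                   
                                                   
                                                   
                                                   
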